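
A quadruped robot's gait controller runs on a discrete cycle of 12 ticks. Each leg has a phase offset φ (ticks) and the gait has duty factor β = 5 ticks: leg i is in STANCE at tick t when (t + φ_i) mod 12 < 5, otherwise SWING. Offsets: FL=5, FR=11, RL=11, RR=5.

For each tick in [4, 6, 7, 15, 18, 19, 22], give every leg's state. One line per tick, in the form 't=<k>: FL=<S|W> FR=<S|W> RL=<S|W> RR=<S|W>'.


t=4: phase=(9,3,3,9) vs β=5 → FL=W FR=S RL=S RR=W
t=6: phase=(11,5,5,11) vs β=5 → FL=W FR=W RL=W RR=W
t=7: phase=(0,6,6,0) vs β=5 → FL=S FR=W RL=W RR=S
t=15: phase=(8,2,2,8) vs β=5 → FL=W FR=S RL=S RR=W
t=18: phase=(11,5,5,11) vs β=5 → FL=W FR=W RL=W RR=W
t=19: phase=(0,6,6,0) vs β=5 → FL=S FR=W RL=W RR=S
t=22: phase=(3,9,9,3) vs β=5 → FL=S FR=W RL=W RR=S

t=4: FL=W FR=S RL=S RR=W
t=6: FL=W FR=W RL=W RR=W
t=7: FL=S FR=W RL=W RR=S
t=15: FL=W FR=S RL=S RR=W
t=18: FL=W FR=W RL=W RR=W
t=19: FL=S FR=W RL=W RR=S
t=22: FL=S FR=W RL=W RR=S


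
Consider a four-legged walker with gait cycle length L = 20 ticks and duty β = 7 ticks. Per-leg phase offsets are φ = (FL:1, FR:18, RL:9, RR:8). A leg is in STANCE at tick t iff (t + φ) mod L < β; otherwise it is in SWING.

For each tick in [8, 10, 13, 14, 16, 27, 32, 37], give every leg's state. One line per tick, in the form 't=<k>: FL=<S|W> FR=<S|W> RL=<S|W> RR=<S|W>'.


t=8: FL=W FR=S RL=W RR=W
t=10: FL=W FR=W RL=W RR=W
t=13: FL=W FR=W RL=S RR=S
t=14: FL=W FR=W RL=S RR=S
t=16: FL=W FR=W RL=S RR=S
t=27: FL=W FR=S RL=W RR=W
t=32: FL=W FR=W RL=S RR=S
t=37: FL=W FR=W RL=S RR=S

t=8: phase=(9,6,17,16) vs β=7 → FL=W FR=S RL=W RR=W
t=10: phase=(11,8,19,18) vs β=7 → FL=W FR=W RL=W RR=W
t=13: phase=(14,11,2,1) vs β=7 → FL=W FR=W RL=S RR=S
t=14: phase=(15,12,3,2) vs β=7 → FL=W FR=W RL=S RR=S
t=16: phase=(17,14,5,4) vs β=7 → FL=W FR=W RL=S RR=S
t=27: phase=(8,5,16,15) vs β=7 → FL=W FR=S RL=W RR=W
t=32: phase=(13,10,1,0) vs β=7 → FL=W FR=W RL=S RR=S
t=37: phase=(18,15,6,5) vs β=7 → FL=W FR=W RL=S RR=S


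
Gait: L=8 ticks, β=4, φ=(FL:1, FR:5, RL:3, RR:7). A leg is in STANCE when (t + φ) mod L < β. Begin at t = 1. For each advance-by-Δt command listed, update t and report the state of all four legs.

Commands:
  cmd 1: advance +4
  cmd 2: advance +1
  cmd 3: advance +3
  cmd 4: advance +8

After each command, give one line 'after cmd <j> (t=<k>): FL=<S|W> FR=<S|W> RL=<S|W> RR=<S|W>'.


start t=1: FL=S FR=W RL=W RR=S
cmd 1: advance +4 → t=5, phase=(6,2,0,4) → FL=W FR=S RL=S RR=W
cmd 2: advance +1 → t=6, phase=(7,3,1,5) → FL=W FR=S RL=S RR=W
cmd 3: advance +3 → t=9, phase=(2,6,4,0) → FL=S FR=W RL=W RR=S
cmd 4: advance +8 → t=17, phase=(2,6,4,0) → FL=S FR=W RL=W RR=S

after cmd 1 (t=5): FL=W FR=S RL=S RR=W
after cmd 2 (t=6): FL=W FR=S RL=S RR=W
after cmd 3 (t=9): FL=S FR=W RL=W RR=S
after cmd 4 (t=17): FL=S FR=W RL=W RR=S


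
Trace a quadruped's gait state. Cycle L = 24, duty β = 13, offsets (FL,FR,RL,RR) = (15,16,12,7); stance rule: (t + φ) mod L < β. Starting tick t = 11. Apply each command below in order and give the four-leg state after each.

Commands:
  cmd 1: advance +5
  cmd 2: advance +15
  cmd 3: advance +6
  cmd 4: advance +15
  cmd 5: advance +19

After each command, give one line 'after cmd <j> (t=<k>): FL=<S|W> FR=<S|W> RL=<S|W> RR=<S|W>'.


after cmd 1 (t=16): FL=S FR=S RL=S RR=W
after cmd 2 (t=31): FL=W FR=W RL=W RR=W
after cmd 3 (t=37): FL=S FR=S RL=S RR=W
after cmd 4 (t=52): FL=W FR=W RL=W RR=S
after cmd 5 (t=71): FL=W FR=W RL=S RR=S

start t=11: FL=S FR=S RL=W RR=W
cmd 1: advance +5 → t=16, phase=(7,8,4,23) → FL=S FR=S RL=S RR=W
cmd 2: advance +15 → t=31, phase=(22,23,19,14) → FL=W FR=W RL=W RR=W
cmd 3: advance +6 → t=37, phase=(4,5,1,20) → FL=S FR=S RL=S RR=W
cmd 4: advance +15 → t=52, phase=(19,20,16,11) → FL=W FR=W RL=W RR=S
cmd 5: advance +19 → t=71, phase=(14,15,11,6) → FL=W FR=W RL=S RR=S


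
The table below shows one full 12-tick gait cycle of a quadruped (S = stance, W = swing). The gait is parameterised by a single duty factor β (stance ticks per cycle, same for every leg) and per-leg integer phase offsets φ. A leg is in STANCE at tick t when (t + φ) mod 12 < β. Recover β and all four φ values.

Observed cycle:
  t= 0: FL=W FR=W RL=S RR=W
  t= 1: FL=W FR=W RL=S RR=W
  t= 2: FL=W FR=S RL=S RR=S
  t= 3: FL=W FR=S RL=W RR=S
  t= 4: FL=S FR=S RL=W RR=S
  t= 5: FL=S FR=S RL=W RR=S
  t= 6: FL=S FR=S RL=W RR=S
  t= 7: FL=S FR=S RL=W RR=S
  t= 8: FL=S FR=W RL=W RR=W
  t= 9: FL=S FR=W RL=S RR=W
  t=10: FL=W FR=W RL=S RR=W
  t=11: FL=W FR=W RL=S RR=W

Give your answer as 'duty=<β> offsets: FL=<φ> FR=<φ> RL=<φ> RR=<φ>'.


duty β = stance ticks per leg = 6
FL: stance ticks = 6; W→S at t=4 → φ=8
FR: stance ticks = 6; W→S at t=2 → φ=10
RL: stance ticks = 6; W→S at t=9 → φ=3
RR: stance ticks = 6; W→S at t=2 → φ=10

duty=6 offsets: FL=8 FR=10 RL=3 RR=10


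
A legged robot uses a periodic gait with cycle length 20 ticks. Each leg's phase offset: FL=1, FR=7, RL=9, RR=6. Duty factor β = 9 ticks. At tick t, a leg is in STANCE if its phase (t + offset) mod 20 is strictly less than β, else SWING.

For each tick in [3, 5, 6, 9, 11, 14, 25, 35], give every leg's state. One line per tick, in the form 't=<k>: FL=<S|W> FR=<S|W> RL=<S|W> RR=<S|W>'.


t=3: phase=(4,10,12,9) vs β=9 → FL=S FR=W RL=W RR=W
t=5: phase=(6,12,14,11) vs β=9 → FL=S FR=W RL=W RR=W
t=6: phase=(7,13,15,12) vs β=9 → FL=S FR=W RL=W RR=W
t=9: phase=(10,16,18,15) vs β=9 → FL=W FR=W RL=W RR=W
t=11: phase=(12,18,0,17) vs β=9 → FL=W FR=W RL=S RR=W
t=14: phase=(15,1,3,0) vs β=9 → FL=W FR=S RL=S RR=S
t=25: phase=(6,12,14,11) vs β=9 → FL=S FR=W RL=W RR=W
t=35: phase=(16,2,4,1) vs β=9 → FL=W FR=S RL=S RR=S

t=3: FL=S FR=W RL=W RR=W
t=5: FL=S FR=W RL=W RR=W
t=6: FL=S FR=W RL=W RR=W
t=9: FL=W FR=W RL=W RR=W
t=11: FL=W FR=W RL=S RR=W
t=14: FL=W FR=S RL=S RR=S
t=25: FL=S FR=W RL=W RR=W
t=35: FL=W FR=S RL=S RR=S


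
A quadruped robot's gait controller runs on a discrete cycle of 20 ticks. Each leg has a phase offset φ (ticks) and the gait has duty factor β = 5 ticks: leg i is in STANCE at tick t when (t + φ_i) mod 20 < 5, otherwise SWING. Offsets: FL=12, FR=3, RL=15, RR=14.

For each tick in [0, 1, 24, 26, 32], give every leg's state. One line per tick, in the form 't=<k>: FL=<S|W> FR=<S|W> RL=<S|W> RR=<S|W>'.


t=0: FL=W FR=S RL=W RR=W
t=1: FL=W FR=S RL=W RR=W
t=24: FL=W FR=W RL=W RR=W
t=26: FL=W FR=W RL=S RR=S
t=32: FL=S FR=W RL=W RR=W

t=0: phase=(12,3,15,14) vs β=5 → FL=W FR=S RL=W RR=W
t=1: phase=(13,4,16,15) vs β=5 → FL=W FR=S RL=W RR=W
t=24: phase=(16,7,19,18) vs β=5 → FL=W FR=W RL=W RR=W
t=26: phase=(18,9,1,0) vs β=5 → FL=W FR=W RL=S RR=S
t=32: phase=(4,15,7,6) vs β=5 → FL=S FR=W RL=W RR=W


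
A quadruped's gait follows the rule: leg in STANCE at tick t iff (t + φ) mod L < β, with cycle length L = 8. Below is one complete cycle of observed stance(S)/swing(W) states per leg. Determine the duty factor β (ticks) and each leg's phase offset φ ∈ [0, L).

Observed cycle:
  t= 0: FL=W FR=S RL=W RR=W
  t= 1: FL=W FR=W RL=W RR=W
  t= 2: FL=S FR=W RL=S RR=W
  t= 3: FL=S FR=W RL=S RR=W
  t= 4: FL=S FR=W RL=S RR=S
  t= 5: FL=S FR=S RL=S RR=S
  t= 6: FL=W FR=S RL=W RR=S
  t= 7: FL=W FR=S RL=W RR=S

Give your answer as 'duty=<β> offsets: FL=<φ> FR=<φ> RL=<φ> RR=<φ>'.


duty β = stance ticks per leg = 4
FL: stance ticks = 4; W→S at t=2 → φ=6
FR: stance ticks = 4; W→S at t=5 → φ=3
RL: stance ticks = 4; W→S at t=2 → φ=6
RR: stance ticks = 4; W→S at t=4 → φ=4

duty=4 offsets: FL=6 FR=3 RL=6 RR=4


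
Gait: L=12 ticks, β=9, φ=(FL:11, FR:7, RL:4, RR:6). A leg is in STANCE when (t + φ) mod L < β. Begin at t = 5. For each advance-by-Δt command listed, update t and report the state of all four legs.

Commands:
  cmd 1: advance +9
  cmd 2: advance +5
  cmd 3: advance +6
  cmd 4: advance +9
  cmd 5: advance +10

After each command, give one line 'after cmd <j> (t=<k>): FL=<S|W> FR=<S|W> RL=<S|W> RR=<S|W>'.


after cmd 1 (t=14): FL=S FR=W RL=S RR=S
after cmd 2 (t=19): FL=S FR=S RL=W RR=S
after cmd 3 (t=25): FL=S FR=S RL=S RR=S
after cmd 4 (t=34): FL=W FR=S RL=S RR=S
after cmd 5 (t=44): FL=S FR=S RL=S RR=S

start t=5: FL=S FR=S RL=W RR=W
cmd 1: advance +9 → t=14, phase=(1,9,6,8) → FL=S FR=W RL=S RR=S
cmd 2: advance +5 → t=19, phase=(6,2,11,1) → FL=S FR=S RL=W RR=S
cmd 3: advance +6 → t=25, phase=(0,8,5,7) → FL=S FR=S RL=S RR=S
cmd 4: advance +9 → t=34, phase=(9,5,2,4) → FL=W FR=S RL=S RR=S
cmd 5: advance +10 → t=44, phase=(7,3,0,2) → FL=S FR=S RL=S RR=S


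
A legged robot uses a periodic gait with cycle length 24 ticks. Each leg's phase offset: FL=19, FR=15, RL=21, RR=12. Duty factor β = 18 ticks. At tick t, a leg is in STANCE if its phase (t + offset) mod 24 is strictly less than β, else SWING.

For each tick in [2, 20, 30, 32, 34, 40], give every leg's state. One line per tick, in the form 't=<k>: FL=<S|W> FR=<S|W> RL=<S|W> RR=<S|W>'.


t=2: phase=(21,17,23,14) vs β=18 → FL=W FR=S RL=W RR=S
t=20: phase=(15,11,17,8) vs β=18 → FL=S FR=S RL=S RR=S
t=30: phase=(1,21,3,18) vs β=18 → FL=S FR=W RL=S RR=W
t=32: phase=(3,23,5,20) vs β=18 → FL=S FR=W RL=S RR=W
t=34: phase=(5,1,7,22) vs β=18 → FL=S FR=S RL=S RR=W
t=40: phase=(11,7,13,4) vs β=18 → FL=S FR=S RL=S RR=S

t=2: FL=W FR=S RL=W RR=S
t=20: FL=S FR=S RL=S RR=S
t=30: FL=S FR=W RL=S RR=W
t=32: FL=S FR=W RL=S RR=W
t=34: FL=S FR=S RL=S RR=W
t=40: FL=S FR=S RL=S RR=S


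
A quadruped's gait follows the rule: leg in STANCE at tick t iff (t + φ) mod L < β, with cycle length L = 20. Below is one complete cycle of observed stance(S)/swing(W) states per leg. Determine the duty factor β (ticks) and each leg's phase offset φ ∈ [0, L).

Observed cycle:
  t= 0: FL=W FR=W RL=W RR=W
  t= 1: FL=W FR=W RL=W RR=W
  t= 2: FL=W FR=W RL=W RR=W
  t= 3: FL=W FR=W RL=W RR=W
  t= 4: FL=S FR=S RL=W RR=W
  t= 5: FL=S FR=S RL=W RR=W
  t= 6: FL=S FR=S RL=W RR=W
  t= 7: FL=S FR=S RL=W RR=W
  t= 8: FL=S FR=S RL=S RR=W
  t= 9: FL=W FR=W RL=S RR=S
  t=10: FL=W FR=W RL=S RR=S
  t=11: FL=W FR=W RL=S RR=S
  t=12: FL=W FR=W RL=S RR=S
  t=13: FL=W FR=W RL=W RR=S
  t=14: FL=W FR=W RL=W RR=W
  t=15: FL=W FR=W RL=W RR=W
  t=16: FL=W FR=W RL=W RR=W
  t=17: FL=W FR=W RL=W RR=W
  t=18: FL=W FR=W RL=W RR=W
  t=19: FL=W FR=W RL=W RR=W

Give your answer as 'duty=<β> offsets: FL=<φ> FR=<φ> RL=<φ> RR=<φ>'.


duty β = stance ticks per leg = 5
FL: stance ticks = 5; W→S at t=4 → φ=16
FR: stance ticks = 5; W→S at t=4 → φ=16
RL: stance ticks = 5; W→S at t=8 → φ=12
RR: stance ticks = 5; W→S at t=9 → φ=11

duty=5 offsets: FL=16 FR=16 RL=12 RR=11


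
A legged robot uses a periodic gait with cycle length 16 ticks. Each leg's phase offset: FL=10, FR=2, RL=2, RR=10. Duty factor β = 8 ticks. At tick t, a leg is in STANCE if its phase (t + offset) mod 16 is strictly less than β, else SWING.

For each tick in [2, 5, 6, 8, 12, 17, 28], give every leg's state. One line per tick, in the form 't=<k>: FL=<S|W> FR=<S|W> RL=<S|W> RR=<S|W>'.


t=2: FL=W FR=S RL=S RR=W
t=5: FL=W FR=S RL=S RR=W
t=6: FL=S FR=W RL=W RR=S
t=8: FL=S FR=W RL=W RR=S
t=12: FL=S FR=W RL=W RR=S
t=17: FL=W FR=S RL=S RR=W
t=28: FL=S FR=W RL=W RR=S

t=2: phase=(12,4,4,12) vs β=8 → FL=W FR=S RL=S RR=W
t=5: phase=(15,7,7,15) vs β=8 → FL=W FR=S RL=S RR=W
t=6: phase=(0,8,8,0) vs β=8 → FL=S FR=W RL=W RR=S
t=8: phase=(2,10,10,2) vs β=8 → FL=S FR=W RL=W RR=S
t=12: phase=(6,14,14,6) vs β=8 → FL=S FR=W RL=W RR=S
t=17: phase=(11,3,3,11) vs β=8 → FL=W FR=S RL=S RR=W
t=28: phase=(6,14,14,6) vs β=8 → FL=S FR=W RL=W RR=S


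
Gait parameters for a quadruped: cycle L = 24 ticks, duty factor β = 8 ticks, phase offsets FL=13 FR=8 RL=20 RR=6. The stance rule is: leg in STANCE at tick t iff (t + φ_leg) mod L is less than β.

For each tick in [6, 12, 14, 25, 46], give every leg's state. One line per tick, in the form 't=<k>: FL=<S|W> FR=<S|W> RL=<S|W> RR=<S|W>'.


t=6: phase=(19,14,2,12) vs β=8 → FL=W FR=W RL=S RR=W
t=12: phase=(1,20,8,18) vs β=8 → FL=S FR=W RL=W RR=W
t=14: phase=(3,22,10,20) vs β=8 → FL=S FR=W RL=W RR=W
t=25: phase=(14,9,21,7) vs β=8 → FL=W FR=W RL=W RR=S
t=46: phase=(11,6,18,4) vs β=8 → FL=W FR=S RL=W RR=S

t=6: FL=W FR=W RL=S RR=W
t=12: FL=S FR=W RL=W RR=W
t=14: FL=S FR=W RL=W RR=W
t=25: FL=W FR=W RL=W RR=S
t=46: FL=W FR=S RL=W RR=S


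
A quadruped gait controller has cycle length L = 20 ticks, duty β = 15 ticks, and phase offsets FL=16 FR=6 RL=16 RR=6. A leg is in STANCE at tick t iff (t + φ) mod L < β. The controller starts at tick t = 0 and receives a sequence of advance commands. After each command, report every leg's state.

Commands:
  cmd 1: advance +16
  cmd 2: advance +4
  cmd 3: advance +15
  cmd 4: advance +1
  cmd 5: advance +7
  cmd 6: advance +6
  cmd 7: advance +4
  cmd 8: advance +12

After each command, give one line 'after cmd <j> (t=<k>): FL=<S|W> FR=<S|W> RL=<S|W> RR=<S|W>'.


start t=0: FL=W FR=S RL=W RR=S
cmd 1: advance +16 → t=16, phase=(12,2,12,2) → FL=S FR=S RL=S RR=S
cmd 2: advance +4 → t=20, phase=(16,6,16,6) → FL=W FR=S RL=W RR=S
cmd 3: advance +15 → t=35, phase=(11,1,11,1) → FL=S FR=S RL=S RR=S
cmd 4: advance +1 → t=36, phase=(12,2,12,2) → FL=S FR=S RL=S RR=S
cmd 5: advance +7 → t=43, phase=(19,9,19,9) → FL=W FR=S RL=W RR=S
cmd 6: advance +6 → t=49, phase=(5,15,5,15) → FL=S FR=W RL=S RR=W
cmd 7: advance +4 → t=53, phase=(9,19,9,19) → FL=S FR=W RL=S RR=W
cmd 8: advance +12 → t=65, phase=(1,11,1,11) → FL=S FR=S RL=S RR=S

after cmd 1 (t=16): FL=S FR=S RL=S RR=S
after cmd 2 (t=20): FL=W FR=S RL=W RR=S
after cmd 3 (t=35): FL=S FR=S RL=S RR=S
after cmd 4 (t=36): FL=S FR=S RL=S RR=S
after cmd 5 (t=43): FL=W FR=S RL=W RR=S
after cmd 6 (t=49): FL=S FR=W RL=S RR=W
after cmd 7 (t=53): FL=S FR=W RL=S RR=W
after cmd 8 (t=65): FL=S FR=S RL=S RR=S


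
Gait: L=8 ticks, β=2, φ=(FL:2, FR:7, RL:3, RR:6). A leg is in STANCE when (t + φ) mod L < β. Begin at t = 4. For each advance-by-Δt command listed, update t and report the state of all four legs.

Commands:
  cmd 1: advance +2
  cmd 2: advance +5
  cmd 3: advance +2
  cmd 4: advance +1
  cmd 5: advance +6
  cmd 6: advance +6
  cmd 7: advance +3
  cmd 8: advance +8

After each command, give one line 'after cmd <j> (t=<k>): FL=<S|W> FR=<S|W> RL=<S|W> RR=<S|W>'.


start t=4: FL=W FR=W RL=W RR=W
cmd 1: advance +2 → t=6, phase=(0,5,1,4) → FL=S FR=W RL=S RR=W
cmd 2: advance +5 → t=11, phase=(5,2,6,1) → FL=W FR=W RL=W RR=S
cmd 3: advance +2 → t=13, phase=(7,4,0,3) → FL=W FR=W RL=S RR=W
cmd 4: advance +1 → t=14, phase=(0,5,1,4) → FL=S FR=W RL=S RR=W
cmd 5: advance +6 → t=20, phase=(6,3,7,2) → FL=W FR=W RL=W RR=W
cmd 6: advance +6 → t=26, phase=(4,1,5,0) → FL=W FR=S RL=W RR=S
cmd 7: advance +3 → t=29, phase=(7,4,0,3) → FL=W FR=W RL=S RR=W
cmd 8: advance +8 → t=37, phase=(7,4,0,3) → FL=W FR=W RL=S RR=W

after cmd 1 (t=6): FL=S FR=W RL=S RR=W
after cmd 2 (t=11): FL=W FR=W RL=W RR=S
after cmd 3 (t=13): FL=W FR=W RL=S RR=W
after cmd 4 (t=14): FL=S FR=W RL=S RR=W
after cmd 5 (t=20): FL=W FR=W RL=W RR=W
after cmd 6 (t=26): FL=W FR=S RL=W RR=S
after cmd 7 (t=29): FL=W FR=W RL=S RR=W
after cmd 8 (t=37): FL=W FR=W RL=S RR=W


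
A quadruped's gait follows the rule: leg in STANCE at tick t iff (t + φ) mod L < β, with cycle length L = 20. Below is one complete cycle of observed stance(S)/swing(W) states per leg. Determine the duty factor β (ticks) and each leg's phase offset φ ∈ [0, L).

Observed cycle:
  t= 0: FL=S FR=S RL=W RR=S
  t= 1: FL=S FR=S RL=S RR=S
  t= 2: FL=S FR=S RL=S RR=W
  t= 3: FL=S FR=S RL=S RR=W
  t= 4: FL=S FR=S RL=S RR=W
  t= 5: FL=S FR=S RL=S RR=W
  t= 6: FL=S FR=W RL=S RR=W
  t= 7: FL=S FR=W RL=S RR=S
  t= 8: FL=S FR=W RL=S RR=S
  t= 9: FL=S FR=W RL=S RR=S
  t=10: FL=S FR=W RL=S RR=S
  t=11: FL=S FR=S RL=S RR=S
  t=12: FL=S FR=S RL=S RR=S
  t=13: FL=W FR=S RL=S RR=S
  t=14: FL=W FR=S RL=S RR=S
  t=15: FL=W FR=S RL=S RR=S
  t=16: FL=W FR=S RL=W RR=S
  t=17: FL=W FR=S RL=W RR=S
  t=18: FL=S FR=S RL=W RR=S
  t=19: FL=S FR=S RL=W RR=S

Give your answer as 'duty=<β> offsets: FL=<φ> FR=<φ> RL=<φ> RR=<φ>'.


duty=15 offsets: FL=2 FR=9 RL=19 RR=13

duty β = stance ticks per leg = 15
FL: stance ticks = 15; W→S at t=18 → φ=2
FR: stance ticks = 15; W→S at t=11 → φ=9
RL: stance ticks = 15; W→S at t=1 → φ=19
RR: stance ticks = 15; W→S at t=7 → φ=13


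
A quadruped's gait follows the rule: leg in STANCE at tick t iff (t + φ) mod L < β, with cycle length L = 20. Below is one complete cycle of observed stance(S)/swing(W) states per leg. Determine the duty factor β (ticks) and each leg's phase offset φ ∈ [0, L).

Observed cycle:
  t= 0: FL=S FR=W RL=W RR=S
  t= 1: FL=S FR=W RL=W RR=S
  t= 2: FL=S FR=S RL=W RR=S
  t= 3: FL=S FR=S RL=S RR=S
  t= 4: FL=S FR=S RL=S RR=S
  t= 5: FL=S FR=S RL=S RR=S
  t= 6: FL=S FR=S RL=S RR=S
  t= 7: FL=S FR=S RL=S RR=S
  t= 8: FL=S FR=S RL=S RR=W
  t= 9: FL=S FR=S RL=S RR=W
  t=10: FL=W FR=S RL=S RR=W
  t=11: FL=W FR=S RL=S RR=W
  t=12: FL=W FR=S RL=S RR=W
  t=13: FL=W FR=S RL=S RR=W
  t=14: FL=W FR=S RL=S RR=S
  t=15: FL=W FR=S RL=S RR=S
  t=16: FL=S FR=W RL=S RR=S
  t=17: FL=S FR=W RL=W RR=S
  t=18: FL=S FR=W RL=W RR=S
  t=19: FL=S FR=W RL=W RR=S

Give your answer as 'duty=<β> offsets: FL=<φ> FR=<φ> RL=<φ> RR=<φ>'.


duty=14 offsets: FL=4 FR=18 RL=17 RR=6

duty β = stance ticks per leg = 14
FL: stance ticks = 14; W→S at t=16 → φ=4
FR: stance ticks = 14; W→S at t=2 → φ=18
RL: stance ticks = 14; W→S at t=3 → φ=17
RR: stance ticks = 14; W→S at t=14 → φ=6


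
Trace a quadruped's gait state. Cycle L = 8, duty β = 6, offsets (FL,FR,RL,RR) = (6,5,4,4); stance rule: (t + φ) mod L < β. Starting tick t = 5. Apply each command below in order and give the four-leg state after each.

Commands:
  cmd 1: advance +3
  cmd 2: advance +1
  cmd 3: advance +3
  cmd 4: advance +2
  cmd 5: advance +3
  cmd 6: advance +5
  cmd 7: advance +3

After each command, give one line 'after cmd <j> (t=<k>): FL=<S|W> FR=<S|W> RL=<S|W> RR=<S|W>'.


start t=5: FL=S FR=S RL=S RR=S
cmd 1: advance +3 → t=8, phase=(6,5,4,4) → FL=W FR=S RL=S RR=S
cmd 2: advance +1 → t=9, phase=(7,6,5,5) → FL=W FR=W RL=S RR=S
cmd 3: advance +3 → t=12, phase=(2,1,0,0) → FL=S FR=S RL=S RR=S
cmd 4: advance +2 → t=14, phase=(4,3,2,2) → FL=S FR=S RL=S RR=S
cmd 5: advance +3 → t=17, phase=(7,6,5,5) → FL=W FR=W RL=S RR=S
cmd 6: advance +5 → t=22, phase=(4,3,2,2) → FL=S FR=S RL=S RR=S
cmd 7: advance +3 → t=25, phase=(7,6,5,5) → FL=W FR=W RL=S RR=S

after cmd 1 (t=8): FL=W FR=S RL=S RR=S
after cmd 2 (t=9): FL=W FR=W RL=S RR=S
after cmd 3 (t=12): FL=S FR=S RL=S RR=S
after cmd 4 (t=14): FL=S FR=S RL=S RR=S
after cmd 5 (t=17): FL=W FR=W RL=S RR=S
after cmd 6 (t=22): FL=S FR=S RL=S RR=S
after cmd 7 (t=25): FL=W FR=W RL=S RR=S


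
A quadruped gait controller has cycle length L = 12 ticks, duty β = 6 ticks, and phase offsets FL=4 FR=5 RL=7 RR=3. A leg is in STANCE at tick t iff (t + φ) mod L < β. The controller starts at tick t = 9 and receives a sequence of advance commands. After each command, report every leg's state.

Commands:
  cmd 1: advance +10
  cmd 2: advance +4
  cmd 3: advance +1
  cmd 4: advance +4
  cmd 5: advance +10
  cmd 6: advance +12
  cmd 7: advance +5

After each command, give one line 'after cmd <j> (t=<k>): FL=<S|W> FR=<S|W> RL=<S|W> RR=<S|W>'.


start t=9: FL=S FR=S RL=S RR=S
cmd 1: advance +10 → t=19, phase=(11,0,2,10) → FL=W FR=S RL=S RR=W
cmd 2: advance +4 → t=23, phase=(3,4,6,2) → FL=S FR=S RL=W RR=S
cmd 3: advance +1 → t=24, phase=(4,5,7,3) → FL=S FR=S RL=W RR=S
cmd 4: advance +4 → t=28, phase=(8,9,11,7) → FL=W FR=W RL=W RR=W
cmd 5: advance +10 → t=38, phase=(6,7,9,5) → FL=W FR=W RL=W RR=S
cmd 6: advance +12 → t=50, phase=(6,7,9,5) → FL=W FR=W RL=W RR=S
cmd 7: advance +5 → t=55, phase=(11,0,2,10) → FL=W FR=S RL=S RR=W

after cmd 1 (t=19): FL=W FR=S RL=S RR=W
after cmd 2 (t=23): FL=S FR=S RL=W RR=S
after cmd 3 (t=24): FL=S FR=S RL=W RR=S
after cmd 4 (t=28): FL=W FR=W RL=W RR=W
after cmd 5 (t=38): FL=W FR=W RL=W RR=S
after cmd 6 (t=50): FL=W FR=W RL=W RR=S
after cmd 7 (t=55): FL=W FR=S RL=S RR=W


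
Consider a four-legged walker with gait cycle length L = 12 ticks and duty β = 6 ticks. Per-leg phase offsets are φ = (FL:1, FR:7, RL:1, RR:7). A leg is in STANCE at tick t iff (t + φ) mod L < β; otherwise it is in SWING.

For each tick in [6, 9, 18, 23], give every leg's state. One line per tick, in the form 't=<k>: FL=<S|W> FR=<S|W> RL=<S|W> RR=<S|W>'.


t=6: phase=(7,1,7,1) vs β=6 → FL=W FR=S RL=W RR=S
t=9: phase=(10,4,10,4) vs β=6 → FL=W FR=S RL=W RR=S
t=18: phase=(7,1,7,1) vs β=6 → FL=W FR=S RL=W RR=S
t=23: phase=(0,6,0,6) vs β=6 → FL=S FR=W RL=S RR=W

t=6: FL=W FR=S RL=W RR=S
t=9: FL=W FR=S RL=W RR=S
t=18: FL=W FR=S RL=W RR=S
t=23: FL=S FR=W RL=S RR=W


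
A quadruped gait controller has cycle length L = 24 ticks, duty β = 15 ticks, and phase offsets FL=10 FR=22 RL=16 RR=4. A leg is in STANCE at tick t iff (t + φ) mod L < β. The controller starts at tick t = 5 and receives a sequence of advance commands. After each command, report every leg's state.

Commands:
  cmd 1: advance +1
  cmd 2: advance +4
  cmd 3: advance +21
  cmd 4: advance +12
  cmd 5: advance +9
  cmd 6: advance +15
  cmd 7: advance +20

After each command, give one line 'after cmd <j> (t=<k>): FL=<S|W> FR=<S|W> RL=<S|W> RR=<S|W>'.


after cmd 1 (t=6): FL=W FR=S RL=W RR=S
after cmd 2 (t=10): FL=W FR=S RL=S RR=S
after cmd 3 (t=31): FL=W FR=S RL=W RR=S
after cmd 4 (t=43): FL=S FR=W RL=S RR=W
after cmd 5 (t=52): FL=S FR=S RL=W RR=S
after cmd 6 (t=67): FL=S FR=W RL=S RR=W
after cmd 7 (t=87): FL=S FR=S RL=S RR=W

start t=5: FL=W FR=S RL=W RR=S
cmd 1: advance +1 → t=6, phase=(16,4,22,10) → FL=W FR=S RL=W RR=S
cmd 2: advance +4 → t=10, phase=(20,8,2,14) → FL=W FR=S RL=S RR=S
cmd 3: advance +21 → t=31, phase=(17,5,23,11) → FL=W FR=S RL=W RR=S
cmd 4: advance +12 → t=43, phase=(5,17,11,23) → FL=S FR=W RL=S RR=W
cmd 5: advance +9 → t=52, phase=(14,2,20,8) → FL=S FR=S RL=W RR=S
cmd 6: advance +15 → t=67, phase=(5,17,11,23) → FL=S FR=W RL=S RR=W
cmd 7: advance +20 → t=87, phase=(1,13,7,19) → FL=S FR=S RL=S RR=W


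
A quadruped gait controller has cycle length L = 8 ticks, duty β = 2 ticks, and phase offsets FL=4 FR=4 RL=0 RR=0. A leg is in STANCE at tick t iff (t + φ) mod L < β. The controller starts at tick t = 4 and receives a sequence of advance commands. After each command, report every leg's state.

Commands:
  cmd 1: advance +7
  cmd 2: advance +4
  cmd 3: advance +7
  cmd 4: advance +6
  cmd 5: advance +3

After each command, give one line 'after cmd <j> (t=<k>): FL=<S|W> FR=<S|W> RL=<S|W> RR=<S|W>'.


after cmd 1 (t=11): FL=W FR=W RL=W RR=W
after cmd 2 (t=15): FL=W FR=W RL=W RR=W
after cmd 3 (t=22): FL=W FR=W RL=W RR=W
after cmd 4 (t=28): FL=S FR=S RL=W RR=W
after cmd 5 (t=31): FL=W FR=W RL=W RR=W

start t=4: FL=S FR=S RL=W RR=W
cmd 1: advance +7 → t=11, phase=(7,7,3,3) → FL=W FR=W RL=W RR=W
cmd 2: advance +4 → t=15, phase=(3,3,7,7) → FL=W FR=W RL=W RR=W
cmd 3: advance +7 → t=22, phase=(2,2,6,6) → FL=W FR=W RL=W RR=W
cmd 4: advance +6 → t=28, phase=(0,0,4,4) → FL=S FR=S RL=W RR=W
cmd 5: advance +3 → t=31, phase=(3,3,7,7) → FL=W FR=W RL=W RR=W


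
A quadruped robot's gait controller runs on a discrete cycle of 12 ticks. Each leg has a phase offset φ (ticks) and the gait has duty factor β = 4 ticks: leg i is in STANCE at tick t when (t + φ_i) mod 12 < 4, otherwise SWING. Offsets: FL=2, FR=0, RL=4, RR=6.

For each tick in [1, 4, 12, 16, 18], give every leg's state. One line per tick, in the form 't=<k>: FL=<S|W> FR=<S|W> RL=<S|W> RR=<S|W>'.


t=1: FL=S FR=S RL=W RR=W
t=4: FL=W FR=W RL=W RR=W
t=12: FL=S FR=S RL=W RR=W
t=16: FL=W FR=W RL=W RR=W
t=18: FL=W FR=W RL=W RR=S

t=1: phase=(3,1,5,7) vs β=4 → FL=S FR=S RL=W RR=W
t=4: phase=(6,4,8,10) vs β=4 → FL=W FR=W RL=W RR=W
t=12: phase=(2,0,4,6) vs β=4 → FL=S FR=S RL=W RR=W
t=16: phase=(6,4,8,10) vs β=4 → FL=W FR=W RL=W RR=W
t=18: phase=(8,6,10,0) vs β=4 → FL=W FR=W RL=W RR=S


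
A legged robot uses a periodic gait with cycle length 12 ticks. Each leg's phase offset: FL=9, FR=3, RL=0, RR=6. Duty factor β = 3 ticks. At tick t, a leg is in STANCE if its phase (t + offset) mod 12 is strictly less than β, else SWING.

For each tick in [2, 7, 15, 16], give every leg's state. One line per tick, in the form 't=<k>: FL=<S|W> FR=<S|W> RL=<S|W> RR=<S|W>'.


t=2: FL=W FR=W RL=S RR=W
t=7: FL=W FR=W RL=W RR=S
t=15: FL=S FR=W RL=W RR=W
t=16: FL=S FR=W RL=W RR=W

t=2: phase=(11,5,2,8) vs β=3 → FL=W FR=W RL=S RR=W
t=7: phase=(4,10,7,1) vs β=3 → FL=W FR=W RL=W RR=S
t=15: phase=(0,6,3,9) vs β=3 → FL=S FR=W RL=W RR=W
t=16: phase=(1,7,4,10) vs β=3 → FL=S FR=W RL=W RR=W


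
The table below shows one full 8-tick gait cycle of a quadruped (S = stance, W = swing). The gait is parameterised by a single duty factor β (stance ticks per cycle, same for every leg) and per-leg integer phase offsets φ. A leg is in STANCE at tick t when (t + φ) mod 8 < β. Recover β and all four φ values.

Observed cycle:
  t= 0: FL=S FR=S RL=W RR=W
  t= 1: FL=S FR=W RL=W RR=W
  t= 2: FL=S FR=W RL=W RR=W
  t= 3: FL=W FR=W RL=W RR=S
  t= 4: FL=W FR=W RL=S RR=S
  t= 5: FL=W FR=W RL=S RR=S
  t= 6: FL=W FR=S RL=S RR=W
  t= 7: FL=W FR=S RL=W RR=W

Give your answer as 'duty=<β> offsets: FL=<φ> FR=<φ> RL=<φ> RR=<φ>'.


duty β = stance ticks per leg = 3
FL: stance ticks = 3; W→S at t=0 → φ=0
FR: stance ticks = 3; W→S at t=6 → φ=2
RL: stance ticks = 3; W→S at t=4 → φ=4
RR: stance ticks = 3; W→S at t=3 → φ=5

duty=3 offsets: FL=0 FR=2 RL=4 RR=5


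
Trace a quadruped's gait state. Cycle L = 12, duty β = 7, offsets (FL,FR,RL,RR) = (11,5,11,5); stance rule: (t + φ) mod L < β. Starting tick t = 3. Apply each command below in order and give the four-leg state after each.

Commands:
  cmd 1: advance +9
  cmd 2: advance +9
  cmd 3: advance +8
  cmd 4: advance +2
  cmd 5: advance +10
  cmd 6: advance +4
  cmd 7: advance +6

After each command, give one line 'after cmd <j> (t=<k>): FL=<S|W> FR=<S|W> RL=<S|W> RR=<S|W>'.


after cmd 1 (t=12): FL=W FR=S RL=W RR=S
after cmd 2 (t=21): FL=W FR=S RL=W RR=S
after cmd 3 (t=29): FL=S FR=W RL=S RR=W
after cmd 4 (t=31): FL=S FR=S RL=S RR=S
after cmd 5 (t=41): FL=S FR=W RL=S RR=W
after cmd 6 (t=45): FL=W FR=S RL=W RR=S
after cmd 7 (t=51): FL=S FR=W RL=S RR=W

start t=3: FL=S FR=W RL=S RR=W
cmd 1: advance +9 → t=12, phase=(11,5,11,5) → FL=W FR=S RL=W RR=S
cmd 2: advance +9 → t=21, phase=(8,2,8,2) → FL=W FR=S RL=W RR=S
cmd 3: advance +8 → t=29, phase=(4,10,4,10) → FL=S FR=W RL=S RR=W
cmd 4: advance +2 → t=31, phase=(6,0,6,0) → FL=S FR=S RL=S RR=S
cmd 5: advance +10 → t=41, phase=(4,10,4,10) → FL=S FR=W RL=S RR=W
cmd 6: advance +4 → t=45, phase=(8,2,8,2) → FL=W FR=S RL=W RR=S
cmd 7: advance +6 → t=51, phase=(2,8,2,8) → FL=S FR=W RL=S RR=W


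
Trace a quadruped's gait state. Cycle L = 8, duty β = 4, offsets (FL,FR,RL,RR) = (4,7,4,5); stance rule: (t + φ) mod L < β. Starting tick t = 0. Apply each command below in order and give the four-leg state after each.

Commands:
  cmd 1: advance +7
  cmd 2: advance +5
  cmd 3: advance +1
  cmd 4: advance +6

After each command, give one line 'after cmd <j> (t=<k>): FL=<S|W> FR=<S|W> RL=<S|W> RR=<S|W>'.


after cmd 1 (t=7): FL=S FR=W RL=S RR=W
after cmd 2 (t=12): FL=S FR=S RL=S RR=S
after cmd 3 (t=13): FL=S FR=W RL=S RR=S
after cmd 4 (t=19): FL=W FR=S RL=W RR=S

start t=0: FL=W FR=W RL=W RR=W
cmd 1: advance +7 → t=7, phase=(3,6,3,4) → FL=S FR=W RL=S RR=W
cmd 2: advance +5 → t=12, phase=(0,3,0,1) → FL=S FR=S RL=S RR=S
cmd 3: advance +1 → t=13, phase=(1,4,1,2) → FL=S FR=W RL=S RR=S
cmd 4: advance +6 → t=19, phase=(7,2,7,0) → FL=W FR=S RL=W RR=S


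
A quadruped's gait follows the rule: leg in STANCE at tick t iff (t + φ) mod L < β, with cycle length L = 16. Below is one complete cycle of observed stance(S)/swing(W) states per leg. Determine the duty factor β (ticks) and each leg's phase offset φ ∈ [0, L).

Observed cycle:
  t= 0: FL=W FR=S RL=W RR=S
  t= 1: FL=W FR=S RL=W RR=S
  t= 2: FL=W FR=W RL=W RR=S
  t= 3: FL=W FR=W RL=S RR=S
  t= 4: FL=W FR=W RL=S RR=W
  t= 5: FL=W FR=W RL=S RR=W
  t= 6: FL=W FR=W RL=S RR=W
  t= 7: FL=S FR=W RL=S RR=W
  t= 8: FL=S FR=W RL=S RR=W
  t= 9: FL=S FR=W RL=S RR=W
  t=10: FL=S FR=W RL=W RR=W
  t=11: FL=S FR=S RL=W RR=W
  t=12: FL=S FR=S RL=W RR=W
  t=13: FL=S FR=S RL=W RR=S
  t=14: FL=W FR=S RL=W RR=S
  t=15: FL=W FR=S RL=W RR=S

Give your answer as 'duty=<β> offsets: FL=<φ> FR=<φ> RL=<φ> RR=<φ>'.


duty=7 offsets: FL=9 FR=5 RL=13 RR=3

duty β = stance ticks per leg = 7
FL: stance ticks = 7; W→S at t=7 → φ=9
FR: stance ticks = 7; W→S at t=11 → φ=5
RL: stance ticks = 7; W→S at t=3 → φ=13
RR: stance ticks = 7; W→S at t=13 → φ=3


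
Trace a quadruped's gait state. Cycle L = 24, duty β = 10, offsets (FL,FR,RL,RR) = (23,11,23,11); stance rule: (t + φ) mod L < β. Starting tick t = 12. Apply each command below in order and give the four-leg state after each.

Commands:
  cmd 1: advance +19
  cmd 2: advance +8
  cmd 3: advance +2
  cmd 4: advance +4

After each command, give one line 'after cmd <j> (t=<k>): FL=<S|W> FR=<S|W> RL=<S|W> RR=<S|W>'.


start t=12: FL=W FR=W RL=W RR=W
cmd 1: advance +19 → t=31, phase=(6,18,6,18) → FL=S FR=W RL=S RR=W
cmd 2: advance +8 → t=39, phase=(14,2,14,2) → FL=W FR=S RL=W RR=S
cmd 3: advance +2 → t=41, phase=(16,4,16,4) → FL=W FR=S RL=W RR=S
cmd 4: advance +4 → t=45, phase=(20,8,20,8) → FL=W FR=S RL=W RR=S

after cmd 1 (t=31): FL=S FR=W RL=S RR=W
after cmd 2 (t=39): FL=W FR=S RL=W RR=S
after cmd 3 (t=41): FL=W FR=S RL=W RR=S
after cmd 4 (t=45): FL=W FR=S RL=W RR=S


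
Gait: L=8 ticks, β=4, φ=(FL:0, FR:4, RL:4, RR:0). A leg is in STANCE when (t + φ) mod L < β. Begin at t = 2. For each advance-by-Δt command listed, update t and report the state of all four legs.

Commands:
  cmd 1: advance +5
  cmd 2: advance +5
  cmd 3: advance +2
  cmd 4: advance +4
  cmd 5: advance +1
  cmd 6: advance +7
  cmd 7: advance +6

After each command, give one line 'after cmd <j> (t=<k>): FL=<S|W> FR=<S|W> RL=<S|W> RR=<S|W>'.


start t=2: FL=S FR=W RL=W RR=S
cmd 1: advance +5 → t=7, phase=(7,3,3,7) → FL=W FR=S RL=S RR=W
cmd 2: advance +5 → t=12, phase=(4,0,0,4) → FL=W FR=S RL=S RR=W
cmd 3: advance +2 → t=14, phase=(6,2,2,6) → FL=W FR=S RL=S RR=W
cmd 4: advance +4 → t=18, phase=(2,6,6,2) → FL=S FR=W RL=W RR=S
cmd 5: advance +1 → t=19, phase=(3,7,7,3) → FL=S FR=W RL=W RR=S
cmd 6: advance +7 → t=26, phase=(2,6,6,2) → FL=S FR=W RL=W RR=S
cmd 7: advance +6 → t=32, phase=(0,4,4,0) → FL=S FR=W RL=W RR=S

after cmd 1 (t=7): FL=W FR=S RL=S RR=W
after cmd 2 (t=12): FL=W FR=S RL=S RR=W
after cmd 3 (t=14): FL=W FR=S RL=S RR=W
after cmd 4 (t=18): FL=S FR=W RL=W RR=S
after cmd 5 (t=19): FL=S FR=W RL=W RR=S
after cmd 6 (t=26): FL=S FR=W RL=W RR=S
after cmd 7 (t=32): FL=S FR=W RL=W RR=S


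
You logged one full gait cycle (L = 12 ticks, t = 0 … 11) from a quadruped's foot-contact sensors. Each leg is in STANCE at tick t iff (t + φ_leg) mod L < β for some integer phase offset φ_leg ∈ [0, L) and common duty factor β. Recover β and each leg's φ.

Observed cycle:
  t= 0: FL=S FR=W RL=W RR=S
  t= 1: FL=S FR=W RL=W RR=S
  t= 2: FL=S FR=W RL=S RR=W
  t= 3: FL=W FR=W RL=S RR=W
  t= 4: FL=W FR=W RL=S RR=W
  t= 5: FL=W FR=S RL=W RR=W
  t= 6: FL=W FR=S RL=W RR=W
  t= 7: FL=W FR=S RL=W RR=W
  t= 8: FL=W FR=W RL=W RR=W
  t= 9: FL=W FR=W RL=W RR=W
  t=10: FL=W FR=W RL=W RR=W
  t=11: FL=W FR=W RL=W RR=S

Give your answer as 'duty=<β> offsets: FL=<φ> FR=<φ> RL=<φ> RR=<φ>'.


duty β = stance ticks per leg = 3
FL: stance ticks = 3; W→S at t=0 → φ=0
FR: stance ticks = 3; W→S at t=5 → φ=7
RL: stance ticks = 3; W→S at t=2 → φ=10
RR: stance ticks = 3; W→S at t=11 → φ=1

duty=3 offsets: FL=0 FR=7 RL=10 RR=1


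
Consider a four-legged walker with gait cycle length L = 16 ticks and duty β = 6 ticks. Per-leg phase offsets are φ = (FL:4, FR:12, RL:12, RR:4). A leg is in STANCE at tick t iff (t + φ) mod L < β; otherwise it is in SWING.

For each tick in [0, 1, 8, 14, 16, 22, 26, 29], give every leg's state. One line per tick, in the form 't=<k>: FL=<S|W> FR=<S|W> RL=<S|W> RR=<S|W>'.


t=0: FL=S FR=W RL=W RR=S
t=1: FL=S FR=W RL=W RR=S
t=8: FL=W FR=S RL=S RR=W
t=14: FL=S FR=W RL=W RR=S
t=16: FL=S FR=W RL=W RR=S
t=22: FL=W FR=S RL=S RR=W
t=26: FL=W FR=W RL=W RR=W
t=29: FL=S FR=W RL=W RR=S

t=0: phase=(4,12,12,4) vs β=6 → FL=S FR=W RL=W RR=S
t=1: phase=(5,13,13,5) vs β=6 → FL=S FR=W RL=W RR=S
t=8: phase=(12,4,4,12) vs β=6 → FL=W FR=S RL=S RR=W
t=14: phase=(2,10,10,2) vs β=6 → FL=S FR=W RL=W RR=S
t=16: phase=(4,12,12,4) vs β=6 → FL=S FR=W RL=W RR=S
t=22: phase=(10,2,2,10) vs β=6 → FL=W FR=S RL=S RR=W
t=26: phase=(14,6,6,14) vs β=6 → FL=W FR=W RL=W RR=W
t=29: phase=(1,9,9,1) vs β=6 → FL=S FR=W RL=W RR=S


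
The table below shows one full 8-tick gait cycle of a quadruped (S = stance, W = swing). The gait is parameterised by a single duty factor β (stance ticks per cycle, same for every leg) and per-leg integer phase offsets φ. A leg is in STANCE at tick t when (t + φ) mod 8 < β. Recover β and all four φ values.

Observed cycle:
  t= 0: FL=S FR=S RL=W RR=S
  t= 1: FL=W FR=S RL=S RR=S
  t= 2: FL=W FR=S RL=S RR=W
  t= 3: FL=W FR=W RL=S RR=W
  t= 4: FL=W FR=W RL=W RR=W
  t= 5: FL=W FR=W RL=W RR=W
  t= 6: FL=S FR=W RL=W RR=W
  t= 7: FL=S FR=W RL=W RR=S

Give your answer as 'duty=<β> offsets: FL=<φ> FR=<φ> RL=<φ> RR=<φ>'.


duty=3 offsets: FL=2 FR=0 RL=7 RR=1

duty β = stance ticks per leg = 3
FL: stance ticks = 3; W→S at t=6 → φ=2
FR: stance ticks = 3; W→S at t=0 → φ=0
RL: stance ticks = 3; W→S at t=1 → φ=7
RR: stance ticks = 3; W→S at t=7 → φ=1


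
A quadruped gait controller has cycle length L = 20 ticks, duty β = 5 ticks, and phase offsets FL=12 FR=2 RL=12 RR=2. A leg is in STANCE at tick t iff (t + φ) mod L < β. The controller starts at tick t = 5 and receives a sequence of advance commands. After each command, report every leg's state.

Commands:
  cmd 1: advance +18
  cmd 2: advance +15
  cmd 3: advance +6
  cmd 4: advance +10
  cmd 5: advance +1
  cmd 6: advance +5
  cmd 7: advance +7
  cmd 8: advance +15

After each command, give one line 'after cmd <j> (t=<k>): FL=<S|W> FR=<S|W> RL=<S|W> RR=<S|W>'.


start t=5: FL=W FR=W RL=W RR=W
cmd 1: advance +18 → t=23, phase=(15,5,15,5) → FL=W FR=W RL=W RR=W
cmd 2: advance +15 → t=38, phase=(10,0,10,0) → FL=W FR=S RL=W RR=S
cmd 3: advance +6 → t=44, phase=(16,6,16,6) → FL=W FR=W RL=W RR=W
cmd 4: advance +10 → t=54, phase=(6,16,6,16) → FL=W FR=W RL=W RR=W
cmd 5: advance +1 → t=55, phase=(7,17,7,17) → FL=W FR=W RL=W RR=W
cmd 6: advance +5 → t=60, phase=(12,2,12,2) → FL=W FR=S RL=W RR=S
cmd 7: advance +7 → t=67, phase=(19,9,19,9) → FL=W FR=W RL=W RR=W
cmd 8: advance +15 → t=82, phase=(14,4,14,4) → FL=W FR=S RL=W RR=S

after cmd 1 (t=23): FL=W FR=W RL=W RR=W
after cmd 2 (t=38): FL=W FR=S RL=W RR=S
after cmd 3 (t=44): FL=W FR=W RL=W RR=W
after cmd 4 (t=54): FL=W FR=W RL=W RR=W
after cmd 5 (t=55): FL=W FR=W RL=W RR=W
after cmd 6 (t=60): FL=W FR=S RL=W RR=S
after cmd 7 (t=67): FL=W FR=W RL=W RR=W
after cmd 8 (t=82): FL=W FR=S RL=W RR=S


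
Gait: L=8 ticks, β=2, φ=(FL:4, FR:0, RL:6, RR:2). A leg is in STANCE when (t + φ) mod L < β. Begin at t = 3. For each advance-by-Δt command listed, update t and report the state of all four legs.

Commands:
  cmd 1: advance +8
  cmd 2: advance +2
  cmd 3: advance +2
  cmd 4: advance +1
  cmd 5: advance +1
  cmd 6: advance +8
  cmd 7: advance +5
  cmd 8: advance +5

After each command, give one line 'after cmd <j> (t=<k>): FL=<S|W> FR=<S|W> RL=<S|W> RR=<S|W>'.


after cmd 1 (t=11): FL=W FR=W RL=S RR=W
after cmd 2 (t=13): FL=S FR=W RL=W RR=W
after cmd 3 (t=15): FL=W FR=W RL=W RR=S
after cmd 4 (t=16): FL=W FR=S RL=W RR=W
after cmd 5 (t=17): FL=W FR=S RL=W RR=W
after cmd 6 (t=25): FL=W FR=S RL=W RR=W
after cmd 7 (t=30): FL=W FR=W RL=W RR=S
after cmd 8 (t=35): FL=W FR=W RL=S RR=W

start t=3: FL=W FR=W RL=S RR=W
cmd 1: advance +8 → t=11, phase=(7,3,1,5) → FL=W FR=W RL=S RR=W
cmd 2: advance +2 → t=13, phase=(1,5,3,7) → FL=S FR=W RL=W RR=W
cmd 3: advance +2 → t=15, phase=(3,7,5,1) → FL=W FR=W RL=W RR=S
cmd 4: advance +1 → t=16, phase=(4,0,6,2) → FL=W FR=S RL=W RR=W
cmd 5: advance +1 → t=17, phase=(5,1,7,3) → FL=W FR=S RL=W RR=W
cmd 6: advance +8 → t=25, phase=(5,1,7,3) → FL=W FR=S RL=W RR=W
cmd 7: advance +5 → t=30, phase=(2,6,4,0) → FL=W FR=W RL=W RR=S
cmd 8: advance +5 → t=35, phase=(7,3,1,5) → FL=W FR=W RL=S RR=W


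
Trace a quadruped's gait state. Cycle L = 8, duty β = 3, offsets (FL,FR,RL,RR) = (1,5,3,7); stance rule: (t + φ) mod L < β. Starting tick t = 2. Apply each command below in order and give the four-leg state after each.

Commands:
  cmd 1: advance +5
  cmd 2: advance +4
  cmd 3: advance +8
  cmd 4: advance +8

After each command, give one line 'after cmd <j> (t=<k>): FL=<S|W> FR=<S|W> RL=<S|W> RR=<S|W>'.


after cmd 1 (t=7): FL=S FR=W RL=S RR=W
after cmd 2 (t=11): FL=W FR=S RL=W RR=S
after cmd 3 (t=19): FL=W FR=S RL=W RR=S
after cmd 4 (t=27): FL=W FR=S RL=W RR=S

start t=2: FL=W FR=W RL=W RR=S
cmd 1: advance +5 → t=7, phase=(0,4,2,6) → FL=S FR=W RL=S RR=W
cmd 2: advance +4 → t=11, phase=(4,0,6,2) → FL=W FR=S RL=W RR=S
cmd 3: advance +8 → t=19, phase=(4,0,6,2) → FL=W FR=S RL=W RR=S
cmd 4: advance +8 → t=27, phase=(4,0,6,2) → FL=W FR=S RL=W RR=S


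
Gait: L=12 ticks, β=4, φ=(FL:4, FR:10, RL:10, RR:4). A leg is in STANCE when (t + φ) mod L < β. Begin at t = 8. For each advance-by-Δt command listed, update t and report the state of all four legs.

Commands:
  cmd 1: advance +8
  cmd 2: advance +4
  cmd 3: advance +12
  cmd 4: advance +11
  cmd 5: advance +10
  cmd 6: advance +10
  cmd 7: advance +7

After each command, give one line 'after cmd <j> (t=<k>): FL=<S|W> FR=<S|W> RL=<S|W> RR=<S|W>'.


after cmd 1 (t=16): FL=W FR=S RL=S RR=W
after cmd 2 (t=20): FL=S FR=W RL=W RR=S
after cmd 3 (t=32): FL=S FR=W RL=W RR=S
after cmd 4 (t=43): FL=W FR=W RL=W RR=W
after cmd 5 (t=53): FL=W FR=S RL=S RR=W
after cmd 6 (t=63): FL=W FR=S RL=S RR=W
after cmd 7 (t=70): FL=S FR=W RL=W RR=S

start t=8: FL=S FR=W RL=W RR=S
cmd 1: advance +8 → t=16, phase=(8,2,2,8) → FL=W FR=S RL=S RR=W
cmd 2: advance +4 → t=20, phase=(0,6,6,0) → FL=S FR=W RL=W RR=S
cmd 3: advance +12 → t=32, phase=(0,6,6,0) → FL=S FR=W RL=W RR=S
cmd 4: advance +11 → t=43, phase=(11,5,5,11) → FL=W FR=W RL=W RR=W
cmd 5: advance +10 → t=53, phase=(9,3,3,9) → FL=W FR=S RL=S RR=W
cmd 6: advance +10 → t=63, phase=(7,1,1,7) → FL=W FR=S RL=S RR=W
cmd 7: advance +7 → t=70, phase=(2,8,8,2) → FL=S FR=W RL=W RR=S


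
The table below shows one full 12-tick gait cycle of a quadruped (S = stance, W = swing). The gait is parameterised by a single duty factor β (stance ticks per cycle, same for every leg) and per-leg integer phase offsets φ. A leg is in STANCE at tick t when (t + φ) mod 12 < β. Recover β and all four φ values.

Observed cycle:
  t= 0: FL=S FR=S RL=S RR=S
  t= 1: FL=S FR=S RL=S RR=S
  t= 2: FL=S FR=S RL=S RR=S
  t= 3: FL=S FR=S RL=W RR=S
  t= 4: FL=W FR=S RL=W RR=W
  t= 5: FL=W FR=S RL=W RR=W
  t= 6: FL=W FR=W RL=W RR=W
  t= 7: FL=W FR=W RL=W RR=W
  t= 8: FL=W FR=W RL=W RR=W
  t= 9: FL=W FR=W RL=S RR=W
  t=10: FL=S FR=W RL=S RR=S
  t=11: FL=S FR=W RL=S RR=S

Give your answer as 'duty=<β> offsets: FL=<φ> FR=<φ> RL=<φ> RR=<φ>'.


duty β = stance ticks per leg = 6
FL: stance ticks = 6; W→S at t=10 → φ=2
FR: stance ticks = 6; W→S at t=0 → φ=0
RL: stance ticks = 6; W→S at t=9 → φ=3
RR: stance ticks = 6; W→S at t=10 → φ=2

duty=6 offsets: FL=2 FR=0 RL=3 RR=2


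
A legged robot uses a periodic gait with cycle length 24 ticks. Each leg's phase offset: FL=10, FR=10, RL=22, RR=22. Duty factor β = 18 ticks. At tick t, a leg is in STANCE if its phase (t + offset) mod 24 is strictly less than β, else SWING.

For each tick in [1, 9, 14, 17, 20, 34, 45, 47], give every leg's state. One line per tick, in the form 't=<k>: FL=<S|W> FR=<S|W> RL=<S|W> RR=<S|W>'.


t=1: phase=(11,11,23,23) vs β=18 → FL=S FR=S RL=W RR=W
t=9: phase=(19,19,7,7) vs β=18 → FL=W FR=W RL=S RR=S
t=14: phase=(0,0,12,12) vs β=18 → FL=S FR=S RL=S RR=S
t=17: phase=(3,3,15,15) vs β=18 → FL=S FR=S RL=S RR=S
t=20: phase=(6,6,18,18) vs β=18 → FL=S FR=S RL=W RR=W
t=34: phase=(20,20,8,8) vs β=18 → FL=W FR=W RL=S RR=S
t=45: phase=(7,7,19,19) vs β=18 → FL=S FR=S RL=W RR=W
t=47: phase=(9,9,21,21) vs β=18 → FL=S FR=S RL=W RR=W

t=1: FL=S FR=S RL=W RR=W
t=9: FL=W FR=W RL=S RR=S
t=14: FL=S FR=S RL=S RR=S
t=17: FL=S FR=S RL=S RR=S
t=20: FL=S FR=S RL=W RR=W
t=34: FL=W FR=W RL=S RR=S
t=45: FL=S FR=S RL=W RR=W
t=47: FL=S FR=S RL=W RR=W
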